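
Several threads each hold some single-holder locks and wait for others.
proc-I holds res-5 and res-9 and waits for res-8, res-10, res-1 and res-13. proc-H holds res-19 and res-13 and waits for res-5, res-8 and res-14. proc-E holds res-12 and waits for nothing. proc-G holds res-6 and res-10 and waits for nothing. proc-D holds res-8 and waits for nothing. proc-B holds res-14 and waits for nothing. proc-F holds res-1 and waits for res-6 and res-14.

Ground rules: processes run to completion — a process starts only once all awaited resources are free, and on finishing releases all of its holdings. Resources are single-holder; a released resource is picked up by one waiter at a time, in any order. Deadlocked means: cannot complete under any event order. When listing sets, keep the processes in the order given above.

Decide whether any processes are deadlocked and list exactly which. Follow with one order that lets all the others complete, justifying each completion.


Deadlocked set: proc-I and proc-H.
Key observation: the cycle proc-I -> proc-H -> proc-I can never break — each member waits on the next; no other process is dragged down with it.
A valid finishing order for the others: proc-D, proc-B, proc-G, proc-F, proc-E.
Check, step by step:
  proc-D waits on nothing -> runs at once and releases res-8
  proc-B waits on nothing -> runs at once and releases res-14
  proc-G waits on nothing -> runs at once and releases res-6 and res-10
  run proc-F (all its waits — res-6 and res-14 — are resolved); releases res-1
  proc-E waits on nothing -> runs at once and releases res-12


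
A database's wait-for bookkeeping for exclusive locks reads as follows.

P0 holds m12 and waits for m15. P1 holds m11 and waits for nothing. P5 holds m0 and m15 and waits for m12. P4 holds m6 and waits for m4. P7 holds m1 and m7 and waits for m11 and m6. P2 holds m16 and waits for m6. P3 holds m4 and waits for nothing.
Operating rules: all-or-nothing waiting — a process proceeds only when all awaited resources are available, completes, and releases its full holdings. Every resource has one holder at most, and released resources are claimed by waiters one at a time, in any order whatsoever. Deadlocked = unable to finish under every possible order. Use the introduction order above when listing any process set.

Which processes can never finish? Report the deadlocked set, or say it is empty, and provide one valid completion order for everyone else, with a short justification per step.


Deadlocked: P0 and P5.
Key observation: nobody on the ring P0 -> P5 -> P0 can start until another member finishes, which never happens; no other process is dragged down with it.
One completion order for the rest: P1, P3, P4, P2, P7.
Walking it through:
  P1: no waits; runs immediately, freeing m11
  P3: no waits; runs immediately, freeing m4
  P4 waits on m4 — all released -> runs and releases m6
  P2 waits on m6 — all released -> runs and releases m16
  P7 waits on m11 and m6 — all released -> runs and releases m1 and m7


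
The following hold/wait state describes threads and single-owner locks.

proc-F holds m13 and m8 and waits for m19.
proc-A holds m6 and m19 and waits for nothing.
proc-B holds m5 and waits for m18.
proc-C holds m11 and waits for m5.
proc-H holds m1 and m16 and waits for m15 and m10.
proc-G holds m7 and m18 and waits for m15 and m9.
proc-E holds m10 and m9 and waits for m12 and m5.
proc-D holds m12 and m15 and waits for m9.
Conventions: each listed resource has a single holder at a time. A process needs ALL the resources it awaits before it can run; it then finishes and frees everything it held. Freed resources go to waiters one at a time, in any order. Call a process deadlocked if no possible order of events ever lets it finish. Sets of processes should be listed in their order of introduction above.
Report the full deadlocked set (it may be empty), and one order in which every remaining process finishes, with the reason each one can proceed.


Deadlocked: proc-B, proc-C, proc-H, proc-G, proc-E and proc-D.
Key observation: the loop proc-B -> proc-G -> proc-E -> proc-B blocks itself forever; proc-D is caught in further circular waits and proc-C and proc-H wait into the deadlock from upstream.
The rest can finish in the order proc-A, proc-F.
Step-by-step check:
  run proc-A (it waits on nothing); releases m6 and m19
  proc-F: everything it awaited (m19) is free; runs, freeing m13 and m8


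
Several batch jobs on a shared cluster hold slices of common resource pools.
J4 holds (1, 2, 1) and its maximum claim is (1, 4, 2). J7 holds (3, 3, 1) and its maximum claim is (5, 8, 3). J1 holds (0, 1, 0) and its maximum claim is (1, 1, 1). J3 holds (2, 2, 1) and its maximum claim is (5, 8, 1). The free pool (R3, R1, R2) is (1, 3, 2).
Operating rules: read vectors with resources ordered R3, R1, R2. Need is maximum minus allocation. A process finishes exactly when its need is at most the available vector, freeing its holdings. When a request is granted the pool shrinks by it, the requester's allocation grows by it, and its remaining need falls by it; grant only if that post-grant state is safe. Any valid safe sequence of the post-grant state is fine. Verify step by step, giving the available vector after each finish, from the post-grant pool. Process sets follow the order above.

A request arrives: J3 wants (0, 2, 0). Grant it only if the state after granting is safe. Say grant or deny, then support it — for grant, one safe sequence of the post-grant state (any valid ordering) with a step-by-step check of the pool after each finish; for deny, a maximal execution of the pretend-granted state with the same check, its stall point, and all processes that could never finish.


DENY — the pretend-granted state is unsafe.
Key observation: after J1, J4 the pool peaks at (2, 4, 3), and each blocked process is short somewhere: J7 on R1; J3 on R3.
On the post-grant state, J1, J4 is a maximal run — nothing extends it. Check, step by step:
  pool = (1, 1, 2)
  J1: need (1, 0, 1) fits (1, 1, 2); releases (0, 1, 0), pool now (1, 2, 2)
  J4: need (0, 2, 1) fits (1, 2, 2); releases (1, 2, 1), pool now (2, 4, 3)
  blocked: J7 wants (2, 5, 2), pool (2, 4, 3) — not enough R1
  blocked: J3 wants (3, 4, 0), pool (2, 4, 3) — not enough R3
Post-grant, the permanently blocked set is J7 and J3.


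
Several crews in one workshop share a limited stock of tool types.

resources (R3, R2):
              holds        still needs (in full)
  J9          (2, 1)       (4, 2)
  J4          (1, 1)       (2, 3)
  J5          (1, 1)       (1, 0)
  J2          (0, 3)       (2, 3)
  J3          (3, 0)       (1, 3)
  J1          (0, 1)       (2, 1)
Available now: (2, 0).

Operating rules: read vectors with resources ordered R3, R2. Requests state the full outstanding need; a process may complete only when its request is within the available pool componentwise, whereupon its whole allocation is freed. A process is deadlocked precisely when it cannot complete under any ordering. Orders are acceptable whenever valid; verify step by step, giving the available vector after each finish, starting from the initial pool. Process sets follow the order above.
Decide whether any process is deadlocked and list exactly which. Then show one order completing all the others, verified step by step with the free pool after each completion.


The deadlocked set is J9, J4, J2 and J3.
Key observation: after J5, J1 the pool peaks at (3, 2), and each blocked process is short somewhere: J9 on R3; J4 on R2; J2 on R2; J3 on R2.
The rest can finish in the order J5, J1. Check, step by step:
  pool = (2, 0)
  J5 needs (1, 0) <= (2, 0) -> finishes; pool += (1, 1) = (3, 1)
  J1 needs (2, 1) <= (3, 1) -> finishes; pool += (0, 1) = (3, 2)
The blocked processes can never fit:
  J9 cannot run: need (4, 2) vs free (3, 2) (insufficient R3)
  J4 cannot run: need (2, 3) vs free (3, 2) (insufficient R2)
  J2 cannot run: need (2, 3) vs free (3, 2) (insufficient R2)
  J3 cannot run: need (1, 3) vs free (3, 2) (insufficient R2)


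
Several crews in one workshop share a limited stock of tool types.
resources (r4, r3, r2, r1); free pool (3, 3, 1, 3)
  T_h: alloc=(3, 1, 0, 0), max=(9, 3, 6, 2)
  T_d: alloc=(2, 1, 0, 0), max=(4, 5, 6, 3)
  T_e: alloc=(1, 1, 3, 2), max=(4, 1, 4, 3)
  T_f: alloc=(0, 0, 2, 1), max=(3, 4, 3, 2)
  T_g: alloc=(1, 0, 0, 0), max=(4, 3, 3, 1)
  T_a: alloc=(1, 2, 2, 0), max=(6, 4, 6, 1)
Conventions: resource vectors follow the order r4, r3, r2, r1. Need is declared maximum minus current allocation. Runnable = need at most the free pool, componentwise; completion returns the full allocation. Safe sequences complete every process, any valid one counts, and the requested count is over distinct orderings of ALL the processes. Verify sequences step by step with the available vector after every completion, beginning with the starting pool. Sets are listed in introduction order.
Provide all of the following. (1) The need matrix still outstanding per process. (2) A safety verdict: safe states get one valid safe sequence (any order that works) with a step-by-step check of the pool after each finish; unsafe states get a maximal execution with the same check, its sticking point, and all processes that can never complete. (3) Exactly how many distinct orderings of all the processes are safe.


(1) Need matrix, components ordered r4, r3, r2, r1:
  T_h: (6, 2, 6, 2)
  T_d: (2, 4, 6, 3)
  T_e: (3, 0, 1, 1)
  T_f: (3, 4, 1, 1)
  T_g: (3, 3, 3, 1)
  T_a: (5, 2, 4, 1)
(2) SAFE, for example via the order T_e, T_f, T_d, T_h, T_a, T_g.
Key observation: the first exact fit in this order is T_e — it needs (3, 0, 1, 1) with (3, 3, 1, 3) free, meeting a requested resource to the last unit.
Check, step by step:
  pool = (3, 3, 1, 3)
  T_e needs (3, 0, 1, 1) <= (3, 3, 1, 3) -> finishes; pool += (1, 1, 3, 2) = (4, 4, 4, 5)
  T_f needs (3, 4, 1, 1) <= (4, 4, 4, 5) -> finishes; pool += (0, 0, 2, 1) = (4, 4, 6, 6)
  T_d needs (2, 4, 6, 3) <= (4, 4, 6, 6) -> finishes; pool += (2, 1, 0, 0) = (6, 5, 6, 6)
  T_h needs (6, 2, 6, 2) <= (6, 5, 6, 6) -> finishes; pool += (3, 1, 0, 0) = (9, 6, 6, 6)
  T_a needs (5, 2, 4, 1) <= (9, 6, 6, 6) -> finishes; pool += (1, 2, 2, 0) = (10, 8, 8, 6)
  T_g needs (3, 3, 3, 1) <= (10, 8, 8, 6) -> finishes; pool += (1, 0, 0, 0) = (11, 8, 8, 6)
(3) Exactly 20 of the possible complete orderings are safe sequences.


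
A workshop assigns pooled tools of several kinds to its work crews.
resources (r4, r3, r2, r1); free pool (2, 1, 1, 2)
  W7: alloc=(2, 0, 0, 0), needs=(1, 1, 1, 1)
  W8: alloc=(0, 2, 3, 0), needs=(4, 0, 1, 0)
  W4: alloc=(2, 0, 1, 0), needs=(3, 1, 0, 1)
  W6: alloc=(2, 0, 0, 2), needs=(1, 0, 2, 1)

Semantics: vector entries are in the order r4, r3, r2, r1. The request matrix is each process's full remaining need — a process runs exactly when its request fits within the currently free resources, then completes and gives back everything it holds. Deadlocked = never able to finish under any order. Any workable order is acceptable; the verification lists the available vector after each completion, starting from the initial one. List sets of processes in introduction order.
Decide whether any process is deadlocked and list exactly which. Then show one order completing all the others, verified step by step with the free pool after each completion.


No process is deadlocked.
Key observation: W7 can run right away; the returned allocation unlocks the remaining processes in turn.
One completion order for the rest: W7, W8, W4, W6. Verifying each step:
  pool = (2, 1, 1, 2)
  W7: need (1, 1, 1, 1) fits (2, 1, 1, 2); releases (2, 0, 0, 0), pool now (4, 1, 1, 2)
  W8: need (4, 0, 1, 0) fits (4, 1, 1, 2); releases (0, 2, 3, 0), pool now (4, 3, 4, 2)
  W4: need (3, 1, 0, 1) fits (4, 3, 4, 2); releases (2, 0, 1, 0), pool now (6, 3, 5, 2)
  W6: need (1, 0, 2, 1) fits (6, 3, 5, 2); releases (2, 0, 0, 2), pool now (8, 3, 5, 4)


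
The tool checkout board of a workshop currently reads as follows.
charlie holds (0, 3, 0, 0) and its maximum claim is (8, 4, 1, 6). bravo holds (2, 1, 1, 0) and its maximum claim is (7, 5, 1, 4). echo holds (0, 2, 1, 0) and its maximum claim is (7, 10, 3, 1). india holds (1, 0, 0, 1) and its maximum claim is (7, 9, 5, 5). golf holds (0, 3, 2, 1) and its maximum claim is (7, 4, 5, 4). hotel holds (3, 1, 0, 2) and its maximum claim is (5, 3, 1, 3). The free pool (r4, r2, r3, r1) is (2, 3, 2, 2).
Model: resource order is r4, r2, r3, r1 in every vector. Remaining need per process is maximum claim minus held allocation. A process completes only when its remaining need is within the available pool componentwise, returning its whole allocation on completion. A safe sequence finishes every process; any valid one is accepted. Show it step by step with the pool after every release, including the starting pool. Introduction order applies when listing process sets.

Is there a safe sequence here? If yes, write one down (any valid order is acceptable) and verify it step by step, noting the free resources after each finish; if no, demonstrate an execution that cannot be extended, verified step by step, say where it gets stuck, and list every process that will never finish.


SAFE, for example via the order hotel, bravo, golf, echo, india, charlie.
Key observation: hotel marks the first exact bind of the order: its need (2, 2, 1, 1) fits the free (2, 3, 2, 2) with zero slack on a requested resource.
Step-by-step check:
  pool = (2, 3, 2, 2)
  run hotel (needs (2, 2, 1, 1), free (2, 3, 2, 2)); after release of (3, 1, 0, 2) the pool is (5, 4, 2, 4)
  run bravo (needs (5, 4, 0, 4), free (5, 4, 2, 4)); after release of (2, 1, 1, 0) the pool is (7, 5, 3, 4)
  run golf (needs (7, 1, 3, 3), free (7, 5, 3, 4)); after release of (0, 3, 2, 1) the pool is (7, 8, 5, 5)
  run echo (needs (7, 8, 2, 1), free (7, 8, 5, 5)); after release of (0, 2, 1, 0) the pool is (7, 10, 6, 5)
  run india (needs (6, 9, 5, 4), free (7, 10, 6, 5)); after release of (1, 0, 0, 1) the pool is (8, 10, 6, 6)
  run charlie (needs (8, 1, 1, 6), free (8, 10, 6, 6)); after release of (0, 3, 0, 0) the pool is (8, 13, 6, 6)


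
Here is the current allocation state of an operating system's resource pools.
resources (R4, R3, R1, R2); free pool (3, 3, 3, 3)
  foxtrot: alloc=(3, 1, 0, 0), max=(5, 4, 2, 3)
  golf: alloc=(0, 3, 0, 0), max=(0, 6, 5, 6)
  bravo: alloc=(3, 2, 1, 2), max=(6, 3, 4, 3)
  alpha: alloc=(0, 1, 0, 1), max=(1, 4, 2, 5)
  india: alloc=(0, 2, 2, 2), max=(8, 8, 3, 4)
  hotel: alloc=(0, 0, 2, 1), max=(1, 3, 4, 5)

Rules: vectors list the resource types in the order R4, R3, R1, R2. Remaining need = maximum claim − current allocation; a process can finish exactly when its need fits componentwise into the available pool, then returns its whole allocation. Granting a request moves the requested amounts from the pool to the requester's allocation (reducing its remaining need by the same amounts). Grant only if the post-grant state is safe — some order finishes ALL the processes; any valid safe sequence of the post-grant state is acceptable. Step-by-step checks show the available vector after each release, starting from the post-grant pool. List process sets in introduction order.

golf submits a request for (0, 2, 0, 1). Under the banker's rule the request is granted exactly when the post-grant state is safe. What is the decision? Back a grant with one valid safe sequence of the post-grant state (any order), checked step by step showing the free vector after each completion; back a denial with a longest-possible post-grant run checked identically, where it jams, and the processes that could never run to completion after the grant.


GRANT. The post-grant state is safe; one safe sequence: bravo, hotel, foxtrot, golf, india, alpha.
Key observation: with (3, 1, 3, 2) left after the transfer, bravo can run at once — the state stays safe.
Step-by-step check of the post-grant state:
  pool = (3, 1, 3, 2)
  bravo: need (3, 1, 3, 1) fits (3, 1, 3, 2); releases (3, 2, 1, 2), pool now (6, 3, 4, 4)
  hotel: need (1, 3, 2, 4) fits (6, 3, 4, 4); releases (0, 0, 2, 1), pool now (6, 3, 6, 5)
  foxtrot: need (2, 3, 2, 3) fits (6, 3, 6, 5); releases (3, 1, 0, 0), pool now (9, 4, 6, 5)
  golf: need (0, 1, 5, 5) fits (9, 4, 6, 5); releases (0, 5, 0, 1), pool now (9, 9, 6, 6)
  india: need (8, 6, 1, 2) fits (9, 9, 6, 6); releases (0, 2, 2, 2), pool now (9, 11, 8, 8)
  alpha: need (1, 3, 2, 4) fits (9, 11, 8, 8); releases (0, 1, 0, 1), pool now (9, 12, 8, 9)


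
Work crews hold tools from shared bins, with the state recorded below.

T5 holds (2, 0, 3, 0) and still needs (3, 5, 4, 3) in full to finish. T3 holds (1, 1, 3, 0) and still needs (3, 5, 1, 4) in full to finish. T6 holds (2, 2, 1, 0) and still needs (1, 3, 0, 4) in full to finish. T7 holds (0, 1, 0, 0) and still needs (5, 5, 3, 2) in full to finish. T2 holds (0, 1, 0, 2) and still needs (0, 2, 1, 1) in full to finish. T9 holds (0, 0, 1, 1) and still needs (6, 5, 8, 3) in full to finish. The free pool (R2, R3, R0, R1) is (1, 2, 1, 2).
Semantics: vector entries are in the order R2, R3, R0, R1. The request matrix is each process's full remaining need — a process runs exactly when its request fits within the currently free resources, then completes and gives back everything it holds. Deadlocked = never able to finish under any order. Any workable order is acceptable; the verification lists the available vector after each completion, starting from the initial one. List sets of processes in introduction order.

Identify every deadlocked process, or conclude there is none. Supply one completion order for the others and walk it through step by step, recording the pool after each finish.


No process is deadlocked.
Key observation: no deadlock: T2 fits now, and the freed resources carry the rest through.
One completion order for the rest: T2, T6, T3, T5, T9, T7. Verifying each step:
  pool = (1, 2, 1, 2)
  T2 needs (0, 2, 1, 1) <= (1, 2, 1, 2) -> finishes; pool += (0, 1, 0, 2) = (1, 3, 1, 4)
  T6 needs (1, 3, 0, 4) <= (1, 3, 1, 4) -> finishes; pool += (2, 2, 1, 0) = (3, 5, 2, 4)
  T3 needs (3, 5, 1, 4) <= (3, 5, 2, 4) -> finishes; pool += (1, 1, 3, 0) = (4, 6, 5, 4)
  T5 needs (3, 5, 4, 3) <= (4, 6, 5, 4) -> finishes; pool += (2, 0, 3, 0) = (6, 6, 8, 4)
  T9 needs (6, 5, 8, 3) <= (6, 6, 8, 4) -> finishes; pool += (0, 0, 1, 1) = (6, 6, 9, 5)
  T7 needs (5, 5, 3, 2) <= (6, 6, 9, 5) -> finishes; pool += (0, 1, 0, 0) = (6, 7, 9, 5)


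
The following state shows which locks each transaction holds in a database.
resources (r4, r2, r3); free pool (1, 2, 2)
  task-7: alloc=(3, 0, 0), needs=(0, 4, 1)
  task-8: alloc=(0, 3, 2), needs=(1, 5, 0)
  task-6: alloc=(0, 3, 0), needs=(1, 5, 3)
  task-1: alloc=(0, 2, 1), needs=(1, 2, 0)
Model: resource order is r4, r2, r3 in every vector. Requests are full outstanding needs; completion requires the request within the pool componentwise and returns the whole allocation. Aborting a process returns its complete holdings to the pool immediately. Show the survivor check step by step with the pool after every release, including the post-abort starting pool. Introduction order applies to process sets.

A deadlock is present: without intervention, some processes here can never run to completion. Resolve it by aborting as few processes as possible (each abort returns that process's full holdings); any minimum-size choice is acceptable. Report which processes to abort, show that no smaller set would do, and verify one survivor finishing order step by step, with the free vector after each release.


Abort task-6.
Key observation: aborting task-6 returns (0, 3, 0), and task-8 — hopeless before — runs at step 3 with the returned capacity in the pool.
Minimality: the empty abort set fails — the state is deadlocked as it stands.
Survivors finish in the order: task-1, task-7, task-8. Walking it through (pool after the aborts first):
  pool = (1, 5, 2)
  run task-1 (needs (1, 2, 0), free (1, 5, 2)); after release of (0, 2, 1) the pool is (1, 7, 3)
  run task-7 (needs (0, 4, 1), free (1, 7, 3)); after release of (3, 0, 0) the pool is (4, 7, 3)
  run task-8 (needs (1, 5, 0), free (4, 7, 3)); after release of (0, 3, 2) the pool is (4, 10, 5)


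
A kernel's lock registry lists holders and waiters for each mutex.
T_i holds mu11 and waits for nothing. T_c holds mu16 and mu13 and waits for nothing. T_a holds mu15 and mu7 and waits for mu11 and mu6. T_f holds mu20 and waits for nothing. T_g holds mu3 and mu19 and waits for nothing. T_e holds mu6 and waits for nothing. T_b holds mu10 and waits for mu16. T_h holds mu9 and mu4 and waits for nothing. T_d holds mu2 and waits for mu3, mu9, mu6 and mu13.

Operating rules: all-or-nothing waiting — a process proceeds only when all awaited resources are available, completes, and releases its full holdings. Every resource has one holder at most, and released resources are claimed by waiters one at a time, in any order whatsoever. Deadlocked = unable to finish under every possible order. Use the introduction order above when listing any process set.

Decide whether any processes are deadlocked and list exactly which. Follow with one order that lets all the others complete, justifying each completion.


The deadlocked set is empty.
Key observation: the waits form no ring: some process can always run, and its releases unblock the others one by one.
One completion order for the rest: T_c, T_i, T_b, T_g, T_e, T_h, T_f, T_a, T_d.
Step-by-step check:
  T_c: no waits; runs immediately, freeing mu16 and mu13
  T_i: no waits; runs immediately, freeing mu11
  T_b: everything it awaited (mu16) is free; runs, freeing mu10
  T_g: no waits; runs immediately, freeing mu3 and mu19
  T_e: no waits; runs immediately, freeing mu6
  T_h: no waits; runs immediately, freeing mu9 and mu4
  T_f: no waits; runs immediately, freeing mu20
  T_a: everything it awaited (mu11 and mu6) is free; runs, freeing mu15 and mu7
  T_d: everything it awaited (mu3, mu9, mu6 and mu13) is free; runs, freeing mu2


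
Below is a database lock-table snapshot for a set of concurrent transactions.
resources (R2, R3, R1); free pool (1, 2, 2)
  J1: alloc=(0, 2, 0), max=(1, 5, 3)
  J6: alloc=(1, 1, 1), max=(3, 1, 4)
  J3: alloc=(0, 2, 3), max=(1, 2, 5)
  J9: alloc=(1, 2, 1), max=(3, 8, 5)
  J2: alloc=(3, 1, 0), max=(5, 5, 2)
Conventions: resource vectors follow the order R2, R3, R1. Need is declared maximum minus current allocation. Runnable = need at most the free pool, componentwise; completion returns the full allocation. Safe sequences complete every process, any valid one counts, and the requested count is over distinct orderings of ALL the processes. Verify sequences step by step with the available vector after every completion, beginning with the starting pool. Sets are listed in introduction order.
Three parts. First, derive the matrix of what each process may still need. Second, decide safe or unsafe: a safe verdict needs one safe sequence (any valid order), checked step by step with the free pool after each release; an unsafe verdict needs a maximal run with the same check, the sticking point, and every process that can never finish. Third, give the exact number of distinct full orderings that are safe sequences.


(1) Need matrix, components ordered R2, R3, R1:
  J1: (1, 3, 3)
  J6: (2, 0, 3)
  J3: (1, 0, 2)
  J9: (2, 6, 4)
  J2: (2, 4, 2)
(2) The state is UNSAFE.
Key observation: even finishing J3, J1 leaves just (1, 6, 5) free — too little R2 for any of the remaining processes.
A maximal execution: J3, J1 — then nothing else fits. Walking it through:
  pool = (1, 2, 2)
  run J3 (needs (1, 0, 2), free (1, 2, 2)); after release of (0, 2, 3) the pool is (1, 4, 5)
  run J1 (needs (1, 3, 3), free (1, 4, 5)); after release of (0, 2, 0) the pool is (1, 6, 5)
  blocked: J6 wants (2, 0, 3), pool (1, 6, 5) — not enough R2
  blocked: J9 wants (2, 6, 4), pool (1, 6, 5) — not enough R2
  blocked: J2 wants (2, 4, 2), pool (1, 6, 5) — not enough R2
Processes that can never finish: J6, J9 and J2.
(3) The exact count: 0 of the possible complete orderings are safe sequences.


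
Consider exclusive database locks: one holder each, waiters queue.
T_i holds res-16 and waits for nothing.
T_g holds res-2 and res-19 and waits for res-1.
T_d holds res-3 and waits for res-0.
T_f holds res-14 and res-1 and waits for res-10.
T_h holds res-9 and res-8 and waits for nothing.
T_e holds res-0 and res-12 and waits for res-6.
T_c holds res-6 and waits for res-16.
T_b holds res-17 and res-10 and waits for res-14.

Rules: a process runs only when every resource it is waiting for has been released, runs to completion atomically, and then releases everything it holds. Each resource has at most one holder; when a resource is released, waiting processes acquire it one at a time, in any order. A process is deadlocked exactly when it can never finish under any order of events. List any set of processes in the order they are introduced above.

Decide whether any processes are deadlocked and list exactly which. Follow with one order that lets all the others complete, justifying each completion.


Deadlocked set: T_g, T_f and T_b.
Key observation: nobody on the ring T_f -> T_b -> T_f can start until another member finishes, which never happens; T_g waits into the deadlock from upstream.
The rest can finish in the order T_i, T_c, T_h, T_e, T_d.
Walking it through:
  T_i: no waits; runs immediately, freeing res-16
  T_c: everything it awaited (res-16) is free; runs, freeing res-6
  T_h: no waits; runs immediately, freeing res-9 and res-8
  T_e: everything it awaited (res-6) is free; runs, freeing res-0 and res-12
  T_d: everything it awaited (res-0) is free; runs, freeing res-3


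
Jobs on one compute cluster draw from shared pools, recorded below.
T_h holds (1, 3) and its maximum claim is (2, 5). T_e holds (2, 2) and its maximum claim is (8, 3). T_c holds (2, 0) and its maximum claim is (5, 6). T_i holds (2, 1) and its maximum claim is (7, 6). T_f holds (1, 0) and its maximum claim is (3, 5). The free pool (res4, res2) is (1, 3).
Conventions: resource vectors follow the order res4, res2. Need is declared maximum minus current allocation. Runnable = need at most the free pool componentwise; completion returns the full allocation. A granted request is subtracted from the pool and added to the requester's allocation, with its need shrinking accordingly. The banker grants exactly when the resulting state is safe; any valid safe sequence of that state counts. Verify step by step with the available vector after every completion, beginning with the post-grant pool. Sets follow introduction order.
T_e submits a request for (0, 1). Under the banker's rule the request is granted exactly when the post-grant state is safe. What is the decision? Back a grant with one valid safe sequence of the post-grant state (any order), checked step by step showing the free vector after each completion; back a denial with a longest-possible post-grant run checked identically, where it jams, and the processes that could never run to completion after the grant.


DENY. Granting would leave the state unsafe.
Key observation: after T_h, T_f the pool peaks at (3, 5), and each blocked process is short somewhere: T_e on res4; T_c on res2; T_i on res4.
After a pretend grant, a maximal execution: T_h, T_f — then nothing else fits. Check, step by step:
  pool = (1, 2)
  T_h needs (1, 2) <= (1, 2) -> finishes; pool += (1, 3) = (2, 5)
  T_f needs (2, 5) <= (2, 5) -> finishes; pool += (1, 0) = (3, 5)
  T_e still needs (6, 0) but only (3, 5) is free — short on res4
  T_c still needs (3, 6) but only (3, 5) is free — short on res2
  T_i still needs (5, 5) but only (3, 5) is free — short on res4
Processes that could never finish after the grant: T_e, T_c and T_i.


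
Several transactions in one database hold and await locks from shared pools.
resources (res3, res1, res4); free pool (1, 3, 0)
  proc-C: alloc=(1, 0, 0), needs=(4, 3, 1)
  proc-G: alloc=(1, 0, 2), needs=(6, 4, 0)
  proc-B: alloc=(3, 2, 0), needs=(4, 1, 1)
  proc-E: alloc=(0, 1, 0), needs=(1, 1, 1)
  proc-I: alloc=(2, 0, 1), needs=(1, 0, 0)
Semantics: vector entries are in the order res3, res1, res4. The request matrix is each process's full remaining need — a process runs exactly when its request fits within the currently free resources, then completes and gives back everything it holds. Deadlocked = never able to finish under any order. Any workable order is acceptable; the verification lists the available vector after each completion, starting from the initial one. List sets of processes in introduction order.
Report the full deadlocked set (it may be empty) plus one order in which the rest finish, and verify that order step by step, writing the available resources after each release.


The deadlocked set is proc-C, proc-G and proc-B.
Key observation: even finishing proc-I, proc-E leaves just (3, 4, 1) free — too little res3 for any of the remaining processes.
One completion order for the rest: proc-I, proc-E. Walking it through:
  pool = (1, 3, 0)
  proc-I needs (1, 0, 0) <= (1, 3, 0) -> finishes; pool += (2, 0, 1) = (3, 3, 1)
  proc-E needs (1, 1, 1) <= (3, 3, 1) -> finishes; pool += (0, 1, 0) = (3, 4, 1)
The stuck group stays short no matter what:
  proc-C cannot run: need (4, 3, 1) vs free (3, 4, 1) (insufficient res3)
  proc-G cannot run: need (6, 4, 0) vs free (3, 4, 1) (insufficient res3)
  proc-B cannot run: need (4, 1, 1) vs free (3, 4, 1) (insufficient res3)


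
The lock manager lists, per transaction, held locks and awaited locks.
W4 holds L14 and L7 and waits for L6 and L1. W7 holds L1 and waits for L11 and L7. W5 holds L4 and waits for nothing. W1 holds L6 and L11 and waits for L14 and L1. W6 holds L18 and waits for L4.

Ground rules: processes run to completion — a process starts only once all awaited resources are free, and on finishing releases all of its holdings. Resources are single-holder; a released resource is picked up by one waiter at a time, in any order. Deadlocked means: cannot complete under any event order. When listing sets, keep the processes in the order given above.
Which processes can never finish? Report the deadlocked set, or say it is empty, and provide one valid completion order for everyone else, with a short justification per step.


Deadlocked: W4, W7 and W1.
Key observation: the cycle W4 -> W7 -> W4 can never break — each member waits on the next; W1 is caught in further circular waits.
A valid finishing order for the others: W5, W6.
Step-by-step check:
  W5: no waits; runs immediately, freeing L4
  W6: everything it awaited (L4) is free; runs, freeing L18


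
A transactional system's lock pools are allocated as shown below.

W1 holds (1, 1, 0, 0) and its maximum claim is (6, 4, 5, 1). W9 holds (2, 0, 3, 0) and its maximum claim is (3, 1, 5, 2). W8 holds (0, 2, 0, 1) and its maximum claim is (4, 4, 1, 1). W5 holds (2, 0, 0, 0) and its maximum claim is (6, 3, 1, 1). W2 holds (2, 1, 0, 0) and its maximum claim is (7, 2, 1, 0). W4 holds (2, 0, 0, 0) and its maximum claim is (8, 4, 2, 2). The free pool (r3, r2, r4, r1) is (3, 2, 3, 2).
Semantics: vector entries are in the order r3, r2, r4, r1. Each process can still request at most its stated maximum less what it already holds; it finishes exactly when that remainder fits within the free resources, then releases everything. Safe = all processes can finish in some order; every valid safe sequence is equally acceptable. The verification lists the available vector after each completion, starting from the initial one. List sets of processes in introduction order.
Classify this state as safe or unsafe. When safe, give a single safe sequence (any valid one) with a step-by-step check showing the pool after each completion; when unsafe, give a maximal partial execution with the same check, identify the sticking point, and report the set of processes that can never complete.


SAFE. One safe sequence: W9, W2, W5, W1, W4, W8.
Key observation: at W9 the run first touches a limit — (1, 1, 2, 2) against (3, 2, 3, 2), exact on a resource it actually requests.
Walking it through:
  pool = (3, 2, 3, 2)
  run W9 (needs (1, 1, 2, 2), free (3, 2, 3, 2)); after release of (2, 0, 3, 0) the pool is (5, 2, 6, 2)
  run W2 (needs (5, 1, 1, 0), free (5, 2, 6, 2)); after release of (2, 1, 0, 0) the pool is (7, 3, 6, 2)
  run W5 (needs (4, 3, 1, 1), free (7, 3, 6, 2)); after release of (2, 0, 0, 0) the pool is (9, 3, 6, 2)
  run W1 (needs (5, 3, 5, 1), free (9, 3, 6, 2)); after release of (1, 1, 0, 0) the pool is (10, 4, 6, 2)
  run W4 (needs (6, 4, 2, 2), free (10, 4, 6, 2)); after release of (2, 0, 0, 0) the pool is (12, 4, 6, 2)
  run W8 (needs (4, 2, 1, 0), free (12, 4, 6, 2)); after release of (0, 2, 0, 1) the pool is (12, 6, 6, 3)


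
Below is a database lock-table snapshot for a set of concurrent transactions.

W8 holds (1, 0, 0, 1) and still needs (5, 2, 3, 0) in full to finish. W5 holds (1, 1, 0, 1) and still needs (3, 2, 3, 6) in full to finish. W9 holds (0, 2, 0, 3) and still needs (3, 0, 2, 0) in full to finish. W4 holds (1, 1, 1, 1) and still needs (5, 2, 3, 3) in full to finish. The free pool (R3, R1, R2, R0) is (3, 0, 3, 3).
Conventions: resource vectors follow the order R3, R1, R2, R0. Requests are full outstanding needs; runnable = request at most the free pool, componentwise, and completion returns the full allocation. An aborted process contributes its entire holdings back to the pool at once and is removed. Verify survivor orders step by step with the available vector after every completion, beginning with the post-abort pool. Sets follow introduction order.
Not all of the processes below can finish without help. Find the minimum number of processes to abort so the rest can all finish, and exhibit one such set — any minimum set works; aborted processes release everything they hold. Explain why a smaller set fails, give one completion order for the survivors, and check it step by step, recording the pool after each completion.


Abort W4.
Key observation: no ordering could ever have run W8 before the abort of W4; with (1, 1, 1, 1) back in the pool it fits at step 3.
Minimality: the empty abort set fails — the state is deadlocked as it stands.
Survivors finish in the order: W9, W5, W8. Step-by-step check (pool after the aborts first):
  pool = (4, 1, 4, 4)
  run W9 (needs (3, 0, 2, 0), free (4, 1, 4, 4)); after release of (0, 2, 0, 3) the pool is (4, 3, 4, 7)
  run W5 (needs (3, 2, 3, 6), free (4, 3, 4, 7)); after release of (1, 1, 0, 1) the pool is (5, 4, 4, 8)
  run W8 (needs (5, 2, 3, 0), free (5, 4, 4, 8)); after release of (1, 0, 0, 1) the pool is (6, 4, 4, 9)


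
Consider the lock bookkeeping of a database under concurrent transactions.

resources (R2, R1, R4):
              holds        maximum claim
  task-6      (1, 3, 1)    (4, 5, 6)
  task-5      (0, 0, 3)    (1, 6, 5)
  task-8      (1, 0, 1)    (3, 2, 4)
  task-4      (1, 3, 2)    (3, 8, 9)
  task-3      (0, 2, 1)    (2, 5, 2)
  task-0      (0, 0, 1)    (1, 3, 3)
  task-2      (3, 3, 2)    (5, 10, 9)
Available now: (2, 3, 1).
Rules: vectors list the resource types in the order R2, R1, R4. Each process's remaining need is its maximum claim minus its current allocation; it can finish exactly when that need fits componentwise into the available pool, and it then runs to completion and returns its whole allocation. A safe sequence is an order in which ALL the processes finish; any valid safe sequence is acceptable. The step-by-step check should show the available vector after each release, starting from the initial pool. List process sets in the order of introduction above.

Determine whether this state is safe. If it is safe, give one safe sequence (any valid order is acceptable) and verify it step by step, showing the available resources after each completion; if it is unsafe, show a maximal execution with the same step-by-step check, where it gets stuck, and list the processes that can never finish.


The state is UNSAFE.
Key observation: after task-3, task-0, task-8 the pool peaks at (3, 5, 4), and each blocked process is short somewhere: task-6 on R4; task-5 on R1; task-4 on R4; task-2 on R1, R4.
A maximal execution: task-3, task-0, task-8 — then nothing else fits. Check, step by step:
  pool = (2, 3, 1)
  task-3 needs (2, 3, 1) <= (2, 3, 1) -> finishes; pool += (0, 2, 1) = (2, 5, 2)
  task-0 needs (1, 3, 2) <= (2, 5, 2) -> finishes; pool += (0, 0, 1) = (2, 5, 3)
  task-8 needs (2, 2, 3) <= (2, 5, 3) -> finishes; pool += (1, 0, 1) = (3, 5, 4)
  task-6 cannot run: need (3, 2, 5) vs free (3, 5, 4) (insufficient R4)
  task-5 cannot run: need (1, 6, 2) vs free (3, 5, 4) (insufficient R1)
  task-4 cannot run: need (2, 5, 7) vs free (3, 5, 4) (insufficient R4)
  task-2 cannot run: need (2, 7, 7) vs free (3, 5, 4) (insufficient R1 and R4)
Permanently blocked: task-6, task-5, task-4 and task-2.


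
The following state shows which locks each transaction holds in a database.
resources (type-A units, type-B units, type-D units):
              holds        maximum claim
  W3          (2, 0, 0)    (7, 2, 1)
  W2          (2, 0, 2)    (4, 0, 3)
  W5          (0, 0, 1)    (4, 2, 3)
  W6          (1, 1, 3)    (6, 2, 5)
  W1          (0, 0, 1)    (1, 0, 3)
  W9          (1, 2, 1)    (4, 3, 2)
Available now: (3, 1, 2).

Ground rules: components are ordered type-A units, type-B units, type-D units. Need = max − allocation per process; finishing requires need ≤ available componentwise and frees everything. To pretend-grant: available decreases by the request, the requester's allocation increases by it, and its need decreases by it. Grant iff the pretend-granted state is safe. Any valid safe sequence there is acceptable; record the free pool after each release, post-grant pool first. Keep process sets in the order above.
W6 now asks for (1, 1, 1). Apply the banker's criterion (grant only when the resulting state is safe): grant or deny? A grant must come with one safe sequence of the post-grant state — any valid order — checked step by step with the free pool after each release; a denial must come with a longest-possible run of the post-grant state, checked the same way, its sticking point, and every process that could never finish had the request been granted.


GRANT: granting preserves safety; a valid post-grant sequence is W2, W1, W6, W5, W9, W3.
Key observation: post-grant, (2, 0, 1) remains, and an order beginning with W2 completes everyone.
Verifying the post-grant state step by step:
  pool = (2, 0, 1)
  W2 needs (2, 0, 1) <= (2, 0, 1) -> finishes; pool += (2, 0, 2) = (4, 0, 3)
  W1 needs (1, 0, 2) <= (4, 0, 3) -> finishes; pool += (0, 0, 1) = (4, 0, 4)
  W6 needs (4, 0, 1) <= (4, 0, 4) -> finishes; pool += (2, 2, 4) = (6, 2, 8)
  W5 needs (4, 2, 2) <= (6, 2, 8) -> finishes; pool += (0, 0, 1) = (6, 2, 9)
  W9 needs (3, 1, 1) <= (6, 2, 9) -> finishes; pool += (1, 2, 1) = (7, 4, 10)
  W3 needs (5, 2, 1) <= (7, 4, 10) -> finishes; pool += (2, 0, 0) = (9, 4, 10)


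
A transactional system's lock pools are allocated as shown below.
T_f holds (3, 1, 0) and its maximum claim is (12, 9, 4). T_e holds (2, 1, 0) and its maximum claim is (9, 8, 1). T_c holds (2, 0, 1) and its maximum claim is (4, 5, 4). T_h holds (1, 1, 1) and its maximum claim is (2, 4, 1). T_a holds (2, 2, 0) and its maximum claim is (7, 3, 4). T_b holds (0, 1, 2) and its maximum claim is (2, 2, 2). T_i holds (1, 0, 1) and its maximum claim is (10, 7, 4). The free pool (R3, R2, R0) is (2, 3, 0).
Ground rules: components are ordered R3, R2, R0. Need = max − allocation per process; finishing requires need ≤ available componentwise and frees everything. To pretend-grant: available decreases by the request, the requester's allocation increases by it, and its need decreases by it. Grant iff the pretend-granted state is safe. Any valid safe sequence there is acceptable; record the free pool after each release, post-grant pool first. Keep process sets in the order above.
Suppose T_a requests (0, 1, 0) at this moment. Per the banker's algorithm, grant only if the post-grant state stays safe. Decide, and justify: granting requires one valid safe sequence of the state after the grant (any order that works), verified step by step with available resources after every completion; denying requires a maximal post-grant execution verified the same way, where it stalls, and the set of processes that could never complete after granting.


DENY. Granting would leave the state unsafe.
Key observation: after T_b, T_h the pool peaks at (3, 4, 3), and each blocked process is short somewhere: T_f on R3, R2, R0; T_e on R3, R2; T_c on R2; T_a on R3, R0; T_i on R3, R2.
After a pretend grant, a maximal execution: T_b, T_h — then nothing else fits. Walking it through:
  pool = (2, 2, 0)
  T_b needs (2, 1, 0) <= (2, 2, 0) -> finishes; pool += (0, 1, 2) = (2, 3, 2)
  T_h needs (1, 3, 0) <= (2, 3, 2) -> finishes; pool += (1, 1, 1) = (3, 4, 3)
  T_f cannot run: need (9, 8, 4) vs free (3, 4, 3) (insufficient R3, R2 and R0)
  T_e cannot run: need (7, 7, 1) vs free (3, 4, 3) (insufficient R3 and R2)
  T_c cannot run: need (2, 5, 3) vs free (3, 4, 3) (insufficient R2)
  T_a cannot run: need (5, 0, 4) vs free (3, 4, 3) (insufficient R3 and R0)
  T_i cannot run: need (9, 7, 3) vs free (3, 4, 3) (insufficient R3 and R2)
Processes that could never finish after the grant: T_f, T_e, T_c, T_a and T_i.
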